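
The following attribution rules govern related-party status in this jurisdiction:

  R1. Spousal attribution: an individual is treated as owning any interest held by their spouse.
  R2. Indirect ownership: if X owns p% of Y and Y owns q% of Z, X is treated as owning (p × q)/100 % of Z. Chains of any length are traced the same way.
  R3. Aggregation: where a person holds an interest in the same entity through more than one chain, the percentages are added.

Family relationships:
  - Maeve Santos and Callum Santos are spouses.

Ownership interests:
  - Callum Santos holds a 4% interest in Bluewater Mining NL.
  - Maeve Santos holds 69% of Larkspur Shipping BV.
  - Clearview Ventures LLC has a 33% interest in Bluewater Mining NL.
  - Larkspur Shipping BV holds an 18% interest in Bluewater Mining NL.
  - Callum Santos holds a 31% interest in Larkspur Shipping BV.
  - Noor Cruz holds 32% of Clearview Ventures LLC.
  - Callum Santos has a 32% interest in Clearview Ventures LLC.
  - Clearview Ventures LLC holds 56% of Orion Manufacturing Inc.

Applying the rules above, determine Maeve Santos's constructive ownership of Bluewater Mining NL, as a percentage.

32.56%

By spousal attribution (R1), Maeve Santos is treated as also owning Callum Santos's interest in Larkspur Shipping BV, giving 69% + 31% = 100%.
By spousal attribution (R1), Maeve Santos is treated as owning Callum Santos's 32% interest in Clearview Ventures LLC.
By spousal attribution (R1), Maeve Santos is treated as owning Callum Santos's 4% interest in Bluewater Mining NL.
Chain via Larkspur Shipping BV (R2): 100% × 18% = 18% of Bluewater Mining NL.
Chain via Clearview Ventures LLC (R2): 32% × 33% = 10.56% of Bluewater Mining NL.
Direct interest in Bluewater Mining NL: 4%.
Aggregating (R3): 18% + 10.56% + 4% = 32.56%.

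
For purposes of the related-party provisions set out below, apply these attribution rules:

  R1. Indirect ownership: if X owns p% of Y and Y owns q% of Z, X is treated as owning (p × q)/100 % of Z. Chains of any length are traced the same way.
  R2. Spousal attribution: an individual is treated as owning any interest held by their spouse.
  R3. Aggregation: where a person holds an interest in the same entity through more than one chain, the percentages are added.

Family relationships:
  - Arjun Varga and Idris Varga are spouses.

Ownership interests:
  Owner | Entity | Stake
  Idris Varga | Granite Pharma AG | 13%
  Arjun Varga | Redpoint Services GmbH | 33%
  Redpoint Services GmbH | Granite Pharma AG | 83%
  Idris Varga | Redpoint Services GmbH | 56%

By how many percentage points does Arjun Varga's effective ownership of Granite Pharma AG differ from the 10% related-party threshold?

76.87

By spousal attribution (R2), Arjun Varga is treated as also owning Idris Varga's interest in Redpoint Services GmbH, giving 33% + 56% = 89%.
By spousal attribution (R2), Arjun Varga is treated as owning Idris Varga's 13% interest in Granite Pharma AG.
Chain via Redpoint Services GmbH (R1): 89% × 83% = 73.87% of Granite Pharma AG.
Direct interest in Granite Pharma AG: 13%.
Aggregating (R3): 73.87% + 13% = 86.87%.
86.87% exceeds the 10% threshold by 76.87 percentage points.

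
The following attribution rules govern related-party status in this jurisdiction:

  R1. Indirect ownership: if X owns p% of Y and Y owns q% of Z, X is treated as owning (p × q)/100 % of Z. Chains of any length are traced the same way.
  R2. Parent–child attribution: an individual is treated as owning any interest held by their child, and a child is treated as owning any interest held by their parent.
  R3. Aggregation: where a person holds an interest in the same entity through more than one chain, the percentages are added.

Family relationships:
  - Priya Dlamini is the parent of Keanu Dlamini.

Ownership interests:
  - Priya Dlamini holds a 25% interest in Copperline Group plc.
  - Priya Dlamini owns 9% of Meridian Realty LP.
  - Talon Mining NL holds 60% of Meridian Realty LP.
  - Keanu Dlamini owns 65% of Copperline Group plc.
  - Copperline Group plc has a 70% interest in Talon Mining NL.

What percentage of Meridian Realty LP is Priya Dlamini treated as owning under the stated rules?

46.8%

By parent–child attribution (R2), Priya Dlamini is treated as also owning Keanu Dlamini's interest in Copperline Group plc, giving 25% + 65% = 90%.
Chain via Copperline Group plc → Talon Mining NL (R1): 90% × 70% × 60% = 37.8% of Meridian Realty LP.
Direct interest in Meridian Realty LP: 9%.
Aggregating (R3): 37.8% + 9% = 46.8%.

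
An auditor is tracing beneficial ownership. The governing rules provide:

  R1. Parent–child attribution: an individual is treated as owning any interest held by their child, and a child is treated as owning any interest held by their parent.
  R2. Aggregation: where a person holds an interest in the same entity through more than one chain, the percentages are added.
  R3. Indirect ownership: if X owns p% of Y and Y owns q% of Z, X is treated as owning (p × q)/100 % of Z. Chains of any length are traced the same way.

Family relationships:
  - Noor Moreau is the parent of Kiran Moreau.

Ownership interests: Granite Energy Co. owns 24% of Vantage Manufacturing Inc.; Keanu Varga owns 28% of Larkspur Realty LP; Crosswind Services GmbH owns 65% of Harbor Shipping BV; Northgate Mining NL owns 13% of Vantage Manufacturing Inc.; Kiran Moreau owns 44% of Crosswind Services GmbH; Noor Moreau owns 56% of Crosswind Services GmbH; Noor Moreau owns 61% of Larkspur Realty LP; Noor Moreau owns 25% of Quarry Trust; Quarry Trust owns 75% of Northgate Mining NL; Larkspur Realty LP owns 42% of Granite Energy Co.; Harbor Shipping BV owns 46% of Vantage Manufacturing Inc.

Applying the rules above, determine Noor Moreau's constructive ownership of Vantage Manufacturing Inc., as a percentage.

38.4863%

By parent–child attribution (R1), Noor Moreau is treated as also owning Kiran Moreau's interest in Crosswind Services GmbH, giving 56% + 44% = 100%.
Chain via Larkspur Realty LP → Granite Energy Co. (R3): 61% × 42% × 24% = 6.1488% of Vantage Manufacturing Inc.
Chain via Crosswind Services GmbH → Harbor Shipping BV (R3): 100% × 65% × 46% = 29.9% of Vantage Manufacturing Inc.
Chain via Quarry Trust → Northgate Mining NL (R3): 25% × 75% × 13% = 2.4375% of Vantage Manufacturing Inc.
Aggregating (R2): 6.1488% + 29.9% + 2.4375% = 38.4863%.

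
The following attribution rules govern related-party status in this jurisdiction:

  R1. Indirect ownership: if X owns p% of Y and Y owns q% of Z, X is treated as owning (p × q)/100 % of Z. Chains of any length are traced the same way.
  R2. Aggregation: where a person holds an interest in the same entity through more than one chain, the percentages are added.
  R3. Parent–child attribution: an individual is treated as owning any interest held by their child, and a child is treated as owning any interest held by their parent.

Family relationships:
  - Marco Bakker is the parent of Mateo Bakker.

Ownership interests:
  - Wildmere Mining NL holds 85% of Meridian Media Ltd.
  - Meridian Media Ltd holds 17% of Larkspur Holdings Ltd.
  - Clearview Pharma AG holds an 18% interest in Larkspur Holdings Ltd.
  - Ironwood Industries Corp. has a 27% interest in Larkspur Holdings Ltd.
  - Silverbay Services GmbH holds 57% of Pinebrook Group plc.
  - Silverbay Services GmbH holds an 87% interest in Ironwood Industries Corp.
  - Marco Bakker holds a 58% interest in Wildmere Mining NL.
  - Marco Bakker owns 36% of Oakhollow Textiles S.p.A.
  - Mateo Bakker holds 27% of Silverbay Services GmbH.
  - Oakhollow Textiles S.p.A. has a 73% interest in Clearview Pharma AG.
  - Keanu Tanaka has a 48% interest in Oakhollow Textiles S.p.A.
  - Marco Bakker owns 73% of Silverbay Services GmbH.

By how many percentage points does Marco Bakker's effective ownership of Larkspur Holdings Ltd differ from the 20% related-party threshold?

By parent–child attribution (R3), Marco Bakker is treated as also owning Mateo Bakker's interest in Silverbay Services GmbH, giving 73% + 27% = 100%.
Chain via Oakhollow Textiles S.p.A. → Clearview Pharma AG (R1): 36% × 73% × 18% = 4.7304% of Larkspur Holdings Ltd.
Chain via Wildmere Mining NL → Meridian Media Ltd (R1): 58% × 85% × 17% = 8.381% of Larkspur Holdings Ltd.
Chain via Silverbay Services GmbH → Ironwood Industries Corp. (R1): 100% × 87% × 27% = 23.49% of Larkspur Holdings Ltd.
Aggregating (R2): 4.7304% + 8.381% + 23.49% = 36.6014%.
36.6014% exceeds the 20% threshold by 16.6014 percentage points.

16.6014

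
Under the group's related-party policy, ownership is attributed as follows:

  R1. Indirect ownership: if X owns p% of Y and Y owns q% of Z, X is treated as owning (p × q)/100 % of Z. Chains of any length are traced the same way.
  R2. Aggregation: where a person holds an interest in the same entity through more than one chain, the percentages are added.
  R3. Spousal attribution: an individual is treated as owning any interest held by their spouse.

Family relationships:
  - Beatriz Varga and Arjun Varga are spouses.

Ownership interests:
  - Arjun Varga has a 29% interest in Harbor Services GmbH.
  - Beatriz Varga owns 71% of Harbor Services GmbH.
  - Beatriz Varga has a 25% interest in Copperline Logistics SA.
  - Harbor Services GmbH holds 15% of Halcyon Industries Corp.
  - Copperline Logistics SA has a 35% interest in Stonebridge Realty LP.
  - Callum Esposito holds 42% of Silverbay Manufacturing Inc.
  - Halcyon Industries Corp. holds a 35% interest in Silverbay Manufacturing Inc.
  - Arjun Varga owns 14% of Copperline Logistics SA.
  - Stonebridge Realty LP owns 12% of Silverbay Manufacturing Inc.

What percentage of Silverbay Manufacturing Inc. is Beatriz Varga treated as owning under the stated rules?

By spousal attribution (R3), Beatriz Varga is treated as also owning Arjun Varga's interest in Copperline Logistics SA, giving 25% + 14% = 39%.
By spousal attribution (R3), Beatriz Varga is treated as also owning Arjun Varga's interest in Harbor Services GmbH, giving 71% + 29% = 100%.
Chain via Copperline Logistics SA → Stonebridge Realty LP (R1): 39% × 35% × 12% = 1.638% of Silverbay Manufacturing Inc.
Chain via Harbor Services GmbH → Halcyon Industries Corp. (R1): 100% × 15% × 35% = 5.25% of Silverbay Manufacturing Inc.
Aggregating (R2): 1.638% + 5.25% = 6.888%.

6.888%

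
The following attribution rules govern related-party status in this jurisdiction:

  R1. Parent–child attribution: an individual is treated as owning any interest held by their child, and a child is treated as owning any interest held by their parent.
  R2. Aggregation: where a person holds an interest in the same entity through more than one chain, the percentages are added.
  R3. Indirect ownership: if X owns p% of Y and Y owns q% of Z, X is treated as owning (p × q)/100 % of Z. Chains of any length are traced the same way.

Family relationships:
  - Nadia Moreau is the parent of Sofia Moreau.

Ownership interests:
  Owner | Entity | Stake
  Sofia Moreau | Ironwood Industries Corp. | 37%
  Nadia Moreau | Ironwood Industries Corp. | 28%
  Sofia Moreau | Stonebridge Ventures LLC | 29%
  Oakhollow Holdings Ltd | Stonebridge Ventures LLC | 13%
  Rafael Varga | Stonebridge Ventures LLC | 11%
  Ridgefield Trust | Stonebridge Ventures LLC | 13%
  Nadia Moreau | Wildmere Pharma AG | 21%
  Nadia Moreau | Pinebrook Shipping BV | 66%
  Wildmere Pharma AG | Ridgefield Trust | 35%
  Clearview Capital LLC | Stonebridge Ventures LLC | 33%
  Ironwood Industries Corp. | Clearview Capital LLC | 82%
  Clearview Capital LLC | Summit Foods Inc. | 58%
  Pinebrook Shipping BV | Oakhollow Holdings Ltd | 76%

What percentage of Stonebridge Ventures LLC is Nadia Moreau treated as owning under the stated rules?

By parent–child attribution (R1), Nadia Moreau is treated as also owning Sofia Moreau's interest in Ironwood Industries Corp, giving 28% + 37% = 65%.
By parent–child attribution (R1), Nadia Moreau is treated as owning Sofia Moreau's 29% interest in Stonebridge Ventures LLC.
Chain via Pinebrook Shipping BV → Oakhollow Holdings Ltd (R3): 66% × 76% × 13% = 6.5208% of Stonebridge Ventures LLC.
Chain via Ironwood Industries Corp. → Clearview Capital LLC (R3): 65% × 82% × 33% = 17.589% of Stonebridge Ventures LLC.
Chain via Wildmere Pharma AG → Ridgefield Trust (R3): 21% × 35% × 13% = 0.9555% of Stonebridge Ventures LLC.
Direct interest in Stonebridge Ventures LLC: 29%.
Aggregating (R2): 6.5208% + 17.589% + 0.9555% + 29% = 54.0653%.

54.0653%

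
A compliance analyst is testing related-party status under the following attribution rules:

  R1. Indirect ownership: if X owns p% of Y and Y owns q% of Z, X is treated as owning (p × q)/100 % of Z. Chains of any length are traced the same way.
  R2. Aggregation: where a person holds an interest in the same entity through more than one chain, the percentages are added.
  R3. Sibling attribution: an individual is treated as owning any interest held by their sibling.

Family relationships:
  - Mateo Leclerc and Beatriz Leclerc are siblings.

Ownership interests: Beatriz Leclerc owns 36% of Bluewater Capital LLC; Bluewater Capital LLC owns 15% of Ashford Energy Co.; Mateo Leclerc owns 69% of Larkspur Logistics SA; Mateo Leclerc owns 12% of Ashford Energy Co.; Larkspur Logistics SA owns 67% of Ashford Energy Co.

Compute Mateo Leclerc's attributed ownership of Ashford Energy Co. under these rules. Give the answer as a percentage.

By sibling attribution (R3), Mateo Leclerc is treated as owning Beatriz Leclerc's 36% interest in Bluewater Capital LLC.
Chain via Larkspur Logistics SA (R1): 69% × 67% = 46.23% of Ashford Energy Co.
Direct interest in Ashford Energy Co: 12%.
Chain via Bluewater Capital LLC (R1): 36% × 15% = 5.4% of Ashford Energy Co.
Aggregating (R2): 46.23% + 12% + 5.4% = 63.63%.

63.63%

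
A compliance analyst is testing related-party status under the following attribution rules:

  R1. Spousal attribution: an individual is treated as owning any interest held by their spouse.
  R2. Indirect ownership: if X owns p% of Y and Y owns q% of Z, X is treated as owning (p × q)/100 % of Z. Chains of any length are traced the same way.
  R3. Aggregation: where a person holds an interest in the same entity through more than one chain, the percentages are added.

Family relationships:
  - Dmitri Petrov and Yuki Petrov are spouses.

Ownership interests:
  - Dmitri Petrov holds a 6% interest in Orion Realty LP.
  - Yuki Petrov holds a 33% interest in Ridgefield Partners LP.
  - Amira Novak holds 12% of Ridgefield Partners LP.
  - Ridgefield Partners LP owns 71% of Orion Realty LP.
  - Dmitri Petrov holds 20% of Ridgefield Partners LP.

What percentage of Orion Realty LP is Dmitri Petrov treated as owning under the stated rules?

43.63%

By spousal attribution (R1), Dmitri Petrov is treated as also owning Yuki Petrov's interest in Ridgefield Partners LP, giving 20% + 33% = 53%.
Chain via Ridgefield Partners LP (R2): 53% × 71% = 37.63% of Orion Realty LP.
Direct interest in Orion Realty LP: 6%.
Aggregating (R3): 37.63% + 6% = 43.63%.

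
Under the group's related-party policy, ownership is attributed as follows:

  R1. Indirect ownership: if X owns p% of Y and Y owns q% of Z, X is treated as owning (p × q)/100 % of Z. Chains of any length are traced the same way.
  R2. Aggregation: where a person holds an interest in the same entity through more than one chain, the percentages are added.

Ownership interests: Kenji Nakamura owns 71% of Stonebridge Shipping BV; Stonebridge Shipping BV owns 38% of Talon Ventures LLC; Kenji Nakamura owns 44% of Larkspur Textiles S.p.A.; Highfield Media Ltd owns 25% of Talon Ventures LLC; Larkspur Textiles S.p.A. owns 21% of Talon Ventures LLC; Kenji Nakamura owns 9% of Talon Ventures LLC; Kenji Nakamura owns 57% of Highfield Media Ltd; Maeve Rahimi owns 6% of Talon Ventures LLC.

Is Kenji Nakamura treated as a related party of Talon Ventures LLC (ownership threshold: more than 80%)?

No

Chain via Highfield Media Ltd (R1): 57% × 25% = 14.25% of Talon Ventures LLC.
Chain via Larkspur Textiles S.p.A. (R1): 44% × 21% = 9.24% of Talon Ventures LLC.
Chain via Stonebridge Shipping BV (R1): 71% × 38% = 26.98% of Talon Ventures LLC.
Direct interest in Talon Ventures LLC: 9%.
Aggregating (R2): 14.25% + 9.24% + 26.98% + 9% = 59.47%.
59.47% does not exceed the 80% threshold, so Kenji is not a related party to Talon Ventures LLC.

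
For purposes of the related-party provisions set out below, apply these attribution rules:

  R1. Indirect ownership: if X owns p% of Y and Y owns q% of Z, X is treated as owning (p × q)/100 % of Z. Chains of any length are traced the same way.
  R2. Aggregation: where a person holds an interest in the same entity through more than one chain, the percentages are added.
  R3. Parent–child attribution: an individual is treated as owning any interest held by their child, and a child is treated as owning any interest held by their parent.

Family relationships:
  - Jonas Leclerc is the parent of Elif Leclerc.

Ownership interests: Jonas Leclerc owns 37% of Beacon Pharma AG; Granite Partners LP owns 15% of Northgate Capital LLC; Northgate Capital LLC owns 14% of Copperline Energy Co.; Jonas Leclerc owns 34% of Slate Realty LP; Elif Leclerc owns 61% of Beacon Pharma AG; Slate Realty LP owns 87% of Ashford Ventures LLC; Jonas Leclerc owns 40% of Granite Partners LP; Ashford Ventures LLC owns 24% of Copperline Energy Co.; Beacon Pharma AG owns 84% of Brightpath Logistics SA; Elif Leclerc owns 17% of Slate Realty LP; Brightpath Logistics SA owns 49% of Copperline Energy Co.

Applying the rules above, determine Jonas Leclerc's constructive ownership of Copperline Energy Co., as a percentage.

By parent–child attribution (R3), Jonas Leclerc is treated as also owning Elif Leclerc's interest in Beacon Pharma AG, giving 37% + 61% = 98%.
By parent–child attribution (R3), Jonas Leclerc is treated as also owning Elif Leclerc's interest in Slate Realty LP, giving 34% + 17% = 51%.
Chain via Beacon Pharma AG → Brightpath Logistics SA (R1): 98% × 84% × 49% = 40.3368% of Copperline Energy Co.
Chain via Granite Partners LP → Northgate Capital LLC (R1): 40% × 15% × 14% = 0.84% of Copperline Energy Co.
Chain via Slate Realty LP → Ashford Ventures LLC (R1): 51% × 87% × 24% = 10.6488% of Copperline Energy Co.
Aggregating (R2): 40.3368% + 0.84% + 10.6488% = 51.8256%.

51.8256%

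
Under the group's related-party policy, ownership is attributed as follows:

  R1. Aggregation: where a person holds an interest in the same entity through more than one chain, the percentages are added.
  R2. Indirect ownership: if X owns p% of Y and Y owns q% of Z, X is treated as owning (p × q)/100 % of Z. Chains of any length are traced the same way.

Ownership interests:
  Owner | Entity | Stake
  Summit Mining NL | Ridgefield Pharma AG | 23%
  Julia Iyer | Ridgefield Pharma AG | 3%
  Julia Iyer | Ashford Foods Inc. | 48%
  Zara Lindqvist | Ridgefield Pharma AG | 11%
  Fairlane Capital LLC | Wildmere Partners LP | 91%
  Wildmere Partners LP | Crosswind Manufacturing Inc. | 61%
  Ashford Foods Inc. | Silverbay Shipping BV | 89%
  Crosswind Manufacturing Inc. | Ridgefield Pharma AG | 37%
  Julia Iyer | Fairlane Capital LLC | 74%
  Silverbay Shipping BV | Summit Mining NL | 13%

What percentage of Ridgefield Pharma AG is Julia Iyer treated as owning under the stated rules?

Chain via Fairlane Capital LLC → Wildmere Partners LP → Crosswind Manufacturing Inc. (R2): 74% × 91% × 61% × 37% = 15.198638% of Ridgefield Pharma AG.
Chain via Ashford Foods Inc. → Silverbay Shipping BV → Summit Mining NL (R2): 48% × 89% × 13% × 23% = 1.277328% of Ridgefield Pharma AG.
Direct interest in Ridgefield Pharma AG: 3%.
Aggregating (R1): 15.198638% + 1.277328% + 3% = 19.475966%.

19.475966%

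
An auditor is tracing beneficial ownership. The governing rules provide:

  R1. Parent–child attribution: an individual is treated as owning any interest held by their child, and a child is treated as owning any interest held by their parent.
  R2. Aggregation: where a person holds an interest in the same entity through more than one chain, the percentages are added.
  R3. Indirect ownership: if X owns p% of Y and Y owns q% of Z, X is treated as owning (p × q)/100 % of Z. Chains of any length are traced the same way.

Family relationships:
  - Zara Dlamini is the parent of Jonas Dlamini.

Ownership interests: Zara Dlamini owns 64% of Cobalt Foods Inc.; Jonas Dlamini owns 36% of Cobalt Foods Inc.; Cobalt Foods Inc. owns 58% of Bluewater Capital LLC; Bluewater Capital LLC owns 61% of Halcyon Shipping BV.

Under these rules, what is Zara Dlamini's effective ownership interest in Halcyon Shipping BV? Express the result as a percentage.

35.38%

By parent–child attribution (R1), Zara Dlamini is treated as also owning Jonas Dlamini's interest in Cobalt Foods Inc, giving 64% + 36% = 100%.
Chain via Cobalt Foods Inc. → Bluewater Capital LLC (R3): 100% × 58% × 61% = 35.38% of Halcyon Shipping BV.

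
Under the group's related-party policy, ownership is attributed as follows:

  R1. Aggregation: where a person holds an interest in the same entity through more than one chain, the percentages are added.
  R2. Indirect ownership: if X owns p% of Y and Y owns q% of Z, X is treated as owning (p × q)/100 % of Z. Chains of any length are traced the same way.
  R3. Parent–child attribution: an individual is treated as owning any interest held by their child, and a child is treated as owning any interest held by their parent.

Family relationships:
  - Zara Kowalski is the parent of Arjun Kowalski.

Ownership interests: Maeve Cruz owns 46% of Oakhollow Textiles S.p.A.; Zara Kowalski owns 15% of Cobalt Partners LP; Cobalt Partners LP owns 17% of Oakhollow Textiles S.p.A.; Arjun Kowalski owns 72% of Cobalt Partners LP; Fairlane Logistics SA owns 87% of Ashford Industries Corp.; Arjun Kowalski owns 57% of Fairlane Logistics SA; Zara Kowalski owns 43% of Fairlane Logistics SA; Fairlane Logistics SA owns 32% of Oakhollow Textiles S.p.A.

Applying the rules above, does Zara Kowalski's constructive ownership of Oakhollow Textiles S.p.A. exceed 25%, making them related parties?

Yes

By parent–child attribution (R3), Zara Kowalski is treated as also owning Arjun Kowalski's interest in Cobalt Partners LP, giving 15% + 72% = 87%.
By parent–child attribution (R3), Zara Kowalski is treated as also owning Arjun Kowalski's interest in Fairlane Logistics SA, giving 43% + 57% = 100%.
Chain via Cobalt Partners LP (R2): 87% × 17% = 14.79% of Oakhollow Textiles S.p.A.
Chain via Fairlane Logistics SA (R2): 100% × 32% = 32% of Oakhollow Textiles S.p.A.
Aggregating (R1): 14.79% + 32% = 46.79%.
46.79% exceeds the 25% threshold, so Zara is a related party to Oakhollow Textiles S.p.A.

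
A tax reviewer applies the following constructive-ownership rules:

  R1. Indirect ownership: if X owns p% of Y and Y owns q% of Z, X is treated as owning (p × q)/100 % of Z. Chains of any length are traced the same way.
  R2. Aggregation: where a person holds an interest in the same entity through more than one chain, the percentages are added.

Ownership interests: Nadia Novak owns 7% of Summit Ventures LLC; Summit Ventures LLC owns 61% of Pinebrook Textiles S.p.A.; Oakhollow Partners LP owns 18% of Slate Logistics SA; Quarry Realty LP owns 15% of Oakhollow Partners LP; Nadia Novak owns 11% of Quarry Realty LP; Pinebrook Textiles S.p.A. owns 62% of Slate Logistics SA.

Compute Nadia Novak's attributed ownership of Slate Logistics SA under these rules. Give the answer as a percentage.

Chain via Summit Ventures LLC → Pinebrook Textiles S.p.A. (R1): 7% × 61% × 62% = 2.6474% of Slate Logistics SA.
Chain via Quarry Realty LP → Oakhollow Partners LP (R1): 11% × 15% × 18% = 0.297% of Slate Logistics SA.
Aggregating (R2): 2.6474% + 0.297% = 2.9444%.

2.9444%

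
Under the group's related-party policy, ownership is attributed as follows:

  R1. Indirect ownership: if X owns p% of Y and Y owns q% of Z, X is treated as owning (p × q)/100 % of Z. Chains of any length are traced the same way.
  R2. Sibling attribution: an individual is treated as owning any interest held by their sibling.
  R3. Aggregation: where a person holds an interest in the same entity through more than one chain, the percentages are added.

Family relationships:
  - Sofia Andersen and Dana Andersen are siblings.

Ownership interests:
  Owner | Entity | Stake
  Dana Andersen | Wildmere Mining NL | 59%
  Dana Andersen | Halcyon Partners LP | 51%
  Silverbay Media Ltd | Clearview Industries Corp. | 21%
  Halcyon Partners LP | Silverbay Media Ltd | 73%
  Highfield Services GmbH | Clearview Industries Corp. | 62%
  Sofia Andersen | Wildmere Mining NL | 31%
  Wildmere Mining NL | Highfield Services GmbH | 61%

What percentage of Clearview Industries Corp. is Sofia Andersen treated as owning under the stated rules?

41.8563%

By sibling attribution (R2), Sofia Andersen is treated as also owning Dana Andersen's interest in Wildmere Mining NL, giving 31% + 59% = 90%.
By sibling attribution (R2), Sofia Andersen is treated as owning Dana Andersen's 51% interest in Halcyon Partners LP.
Chain via Wildmere Mining NL → Highfield Services GmbH (R1): 90% × 61% × 62% = 34.038% of Clearview Industries Corp.
Chain via Halcyon Partners LP → Silverbay Media Ltd (R1): 51% × 73% × 21% = 7.8183% of Clearview Industries Corp.
Aggregating (R3): 34.038% + 7.8183% = 41.8563%.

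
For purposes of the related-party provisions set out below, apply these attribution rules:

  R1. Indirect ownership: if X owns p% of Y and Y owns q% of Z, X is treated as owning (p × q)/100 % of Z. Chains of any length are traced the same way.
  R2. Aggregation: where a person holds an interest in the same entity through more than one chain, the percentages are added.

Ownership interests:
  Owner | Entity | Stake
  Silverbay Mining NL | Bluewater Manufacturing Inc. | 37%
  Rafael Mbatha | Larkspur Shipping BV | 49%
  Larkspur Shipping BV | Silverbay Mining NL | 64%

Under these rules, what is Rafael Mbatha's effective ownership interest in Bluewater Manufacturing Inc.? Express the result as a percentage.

Chain via Larkspur Shipping BV → Silverbay Mining NL (R1): 49% × 64% × 37% = 11.6032% of Bluewater Manufacturing Inc.

11.6032%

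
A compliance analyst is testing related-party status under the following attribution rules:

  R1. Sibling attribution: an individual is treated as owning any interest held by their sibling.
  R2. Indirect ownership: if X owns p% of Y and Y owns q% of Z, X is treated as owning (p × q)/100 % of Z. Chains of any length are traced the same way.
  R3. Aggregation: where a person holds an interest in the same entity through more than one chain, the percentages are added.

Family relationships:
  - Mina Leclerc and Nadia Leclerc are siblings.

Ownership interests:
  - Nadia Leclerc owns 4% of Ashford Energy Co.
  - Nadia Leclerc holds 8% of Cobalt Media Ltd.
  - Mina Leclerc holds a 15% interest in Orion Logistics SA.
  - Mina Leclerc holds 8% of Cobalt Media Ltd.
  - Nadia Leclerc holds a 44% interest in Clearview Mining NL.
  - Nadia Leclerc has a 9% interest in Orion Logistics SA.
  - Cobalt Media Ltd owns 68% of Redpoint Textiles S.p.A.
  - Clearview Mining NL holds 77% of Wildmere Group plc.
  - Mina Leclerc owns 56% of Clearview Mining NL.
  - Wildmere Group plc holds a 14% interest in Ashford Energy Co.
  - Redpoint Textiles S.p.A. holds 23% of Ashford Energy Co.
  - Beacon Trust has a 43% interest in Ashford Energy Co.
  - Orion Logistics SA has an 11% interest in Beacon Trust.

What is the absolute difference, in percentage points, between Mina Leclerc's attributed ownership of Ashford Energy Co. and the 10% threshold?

By sibling attribution (R1), Mina Leclerc is treated as also owning Nadia Leclerc's interest in Orion Logistics SA, giving 15% + 9% = 24%.
By sibling attribution (R1), Mina Leclerc is treated as also owning Nadia Leclerc's interest in Clearview Mining NL, giving 56% + 44% = 100%.
By sibling attribution (R1), Mina Leclerc is treated as also owning Nadia Leclerc's interest in Cobalt Media Ltd, giving 8% + 8% = 16%.
By sibling attribution (R1), Mina Leclerc is treated as owning Nadia Leclerc's 4% interest in Ashford Energy Co.
Chain via Orion Logistics SA → Beacon Trust (R2): 24% × 11% × 43% = 1.1352% of Ashford Energy Co.
Chain via Clearview Mining NL → Wildmere Group plc (R2): 100% × 77% × 14% = 10.78% of Ashford Energy Co.
Chain via Cobalt Media Ltd → Redpoint Textiles S.p.A. (R2): 16% × 68% × 23% = 2.5024% of Ashford Energy Co.
Direct interest in Ashford Energy Co: 4%.
Aggregating (R3): 1.1352% + 10.78% + 2.5024% + 4% = 18.4176%.
18.4176% exceeds the 10% threshold by 8.4176 percentage points.

8.4176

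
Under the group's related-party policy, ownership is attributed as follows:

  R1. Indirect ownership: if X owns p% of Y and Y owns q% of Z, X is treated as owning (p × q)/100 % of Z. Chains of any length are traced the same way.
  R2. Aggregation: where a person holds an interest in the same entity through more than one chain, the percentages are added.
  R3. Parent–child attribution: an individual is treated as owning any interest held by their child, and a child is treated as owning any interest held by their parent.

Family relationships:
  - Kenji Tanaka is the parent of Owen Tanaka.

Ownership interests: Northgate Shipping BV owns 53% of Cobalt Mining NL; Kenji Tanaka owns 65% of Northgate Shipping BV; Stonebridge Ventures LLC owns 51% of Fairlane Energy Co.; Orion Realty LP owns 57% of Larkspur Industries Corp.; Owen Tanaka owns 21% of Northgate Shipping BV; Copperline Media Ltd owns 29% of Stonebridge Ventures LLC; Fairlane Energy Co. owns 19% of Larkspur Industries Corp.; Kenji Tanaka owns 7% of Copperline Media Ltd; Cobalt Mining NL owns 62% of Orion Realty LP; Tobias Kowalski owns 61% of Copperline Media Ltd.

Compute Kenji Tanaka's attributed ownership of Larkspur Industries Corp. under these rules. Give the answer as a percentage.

By parent–child attribution (R3), Kenji Tanaka is treated as also owning Owen Tanaka's interest in Northgate Shipping BV, giving 65% + 21% = 86%.
Chain via Northgate Shipping BV → Cobalt Mining NL → Orion Realty LP (R1): 86% × 53% × 62% × 57% = 16.107972% of Larkspur Industries Corp.
Chain via Copperline Media Ltd → Stonebridge Ventures LLC → Fairlane Energy Co. (R1): 7% × 29% × 51% × 19% = 0.196707% of Larkspur Industries Corp.
Aggregating (R2): 16.107972% + 0.196707% = 16.304679%.

16.304679%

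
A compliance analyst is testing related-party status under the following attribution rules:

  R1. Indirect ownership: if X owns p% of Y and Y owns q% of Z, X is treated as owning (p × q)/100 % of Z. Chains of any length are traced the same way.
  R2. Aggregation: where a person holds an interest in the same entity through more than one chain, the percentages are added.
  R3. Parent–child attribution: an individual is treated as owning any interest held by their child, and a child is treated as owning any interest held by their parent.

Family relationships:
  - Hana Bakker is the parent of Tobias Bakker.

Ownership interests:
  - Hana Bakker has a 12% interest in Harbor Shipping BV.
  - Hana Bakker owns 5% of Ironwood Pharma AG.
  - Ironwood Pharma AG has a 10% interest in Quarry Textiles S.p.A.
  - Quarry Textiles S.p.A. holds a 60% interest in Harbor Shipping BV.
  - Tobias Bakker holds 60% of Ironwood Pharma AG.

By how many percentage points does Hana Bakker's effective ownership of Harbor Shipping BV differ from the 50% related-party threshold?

34.1

By parent–child attribution (R3), Hana Bakker is treated as also owning Tobias Bakker's interest in Ironwood Pharma AG, giving 5% + 60% = 65%.
Chain via Ironwood Pharma AG → Quarry Textiles S.p.A. (R1): 65% × 10% × 60% = 3.9% of Harbor Shipping BV.
Direct interest in Harbor Shipping BV: 12%.
Aggregating (R2): 3.9% + 12% = 15.9%.
15.9% falls short of the 50% threshold by 34.1 percentage points.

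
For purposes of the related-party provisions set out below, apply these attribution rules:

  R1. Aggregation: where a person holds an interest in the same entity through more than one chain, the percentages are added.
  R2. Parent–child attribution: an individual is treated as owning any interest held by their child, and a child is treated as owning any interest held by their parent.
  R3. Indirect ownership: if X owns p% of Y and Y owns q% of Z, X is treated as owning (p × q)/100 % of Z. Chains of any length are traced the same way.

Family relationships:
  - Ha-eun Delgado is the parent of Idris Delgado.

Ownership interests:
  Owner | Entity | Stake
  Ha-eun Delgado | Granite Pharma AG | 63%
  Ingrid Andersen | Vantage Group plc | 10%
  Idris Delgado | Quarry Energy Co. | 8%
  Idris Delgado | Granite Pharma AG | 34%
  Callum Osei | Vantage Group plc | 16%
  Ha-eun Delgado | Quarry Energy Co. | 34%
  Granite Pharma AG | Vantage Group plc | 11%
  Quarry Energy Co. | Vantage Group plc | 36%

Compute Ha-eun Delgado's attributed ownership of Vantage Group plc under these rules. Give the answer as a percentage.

By parent–child attribution (R2), Ha-eun Delgado is treated as also owning Idris Delgado's interest in Quarry Energy Co, giving 34% + 8% = 42%.
By parent–child attribution (R2), Ha-eun Delgado is treated as also owning Idris Delgado's interest in Granite Pharma AG, giving 63% + 34% = 97%.
Chain via Quarry Energy Co. (R3): 42% × 36% = 15.12% of Vantage Group plc.
Chain via Granite Pharma AG (R3): 97% × 11% = 10.67% of Vantage Group plc.
Aggregating (R1): 15.12% + 10.67% = 25.79%.

25.79%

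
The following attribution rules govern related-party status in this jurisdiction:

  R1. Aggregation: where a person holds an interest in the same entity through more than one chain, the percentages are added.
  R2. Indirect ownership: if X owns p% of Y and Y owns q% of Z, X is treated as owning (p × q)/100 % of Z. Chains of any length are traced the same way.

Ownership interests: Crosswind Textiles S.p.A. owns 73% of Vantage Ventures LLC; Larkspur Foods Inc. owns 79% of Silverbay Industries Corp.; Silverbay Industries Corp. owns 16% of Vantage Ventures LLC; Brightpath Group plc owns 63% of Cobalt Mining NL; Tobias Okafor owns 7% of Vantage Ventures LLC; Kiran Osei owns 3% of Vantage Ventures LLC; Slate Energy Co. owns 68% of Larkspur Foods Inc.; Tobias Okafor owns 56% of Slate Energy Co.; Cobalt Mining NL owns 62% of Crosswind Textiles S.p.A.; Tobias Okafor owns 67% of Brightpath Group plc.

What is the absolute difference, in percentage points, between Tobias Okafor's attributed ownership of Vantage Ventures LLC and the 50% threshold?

19.082442

Chain via Slate Energy Co. → Larkspur Foods Inc. → Silverbay Industries Corp. (R2): 56% × 68% × 79% × 16% = 4.813312% of Vantage Ventures LLC.
Chain via Brightpath Group plc → Cobalt Mining NL → Crosswind Textiles S.p.A. (R2): 67% × 63% × 62% × 73% = 19.104246% of Vantage Ventures LLC.
Direct interest in Vantage Ventures LLC: 7%.
Aggregating (R1): 4.813312% + 19.104246% + 7% = 30.917558%.
30.917558% falls short of the 50% threshold by 19.082442 percentage points.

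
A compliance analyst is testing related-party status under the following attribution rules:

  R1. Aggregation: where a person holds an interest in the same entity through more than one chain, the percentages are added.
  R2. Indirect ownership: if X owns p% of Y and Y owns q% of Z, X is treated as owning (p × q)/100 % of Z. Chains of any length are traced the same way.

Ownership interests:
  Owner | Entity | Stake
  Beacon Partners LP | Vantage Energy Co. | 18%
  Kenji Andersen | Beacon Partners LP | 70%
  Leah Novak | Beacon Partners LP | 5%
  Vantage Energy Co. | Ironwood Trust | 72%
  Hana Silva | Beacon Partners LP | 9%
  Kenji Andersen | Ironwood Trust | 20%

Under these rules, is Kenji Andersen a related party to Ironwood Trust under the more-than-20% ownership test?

Yes

Chain via Beacon Partners LP → Vantage Energy Co. (R2): 70% × 18% × 72% = 9.072% of Ironwood Trust.
Direct interest in Ironwood Trust: 20%.
Aggregating (R1): 9.072% + 20% = 29.072%.
29.072% exceeds the 20% threshold, so Kenji is a related party to Ironwood Trust.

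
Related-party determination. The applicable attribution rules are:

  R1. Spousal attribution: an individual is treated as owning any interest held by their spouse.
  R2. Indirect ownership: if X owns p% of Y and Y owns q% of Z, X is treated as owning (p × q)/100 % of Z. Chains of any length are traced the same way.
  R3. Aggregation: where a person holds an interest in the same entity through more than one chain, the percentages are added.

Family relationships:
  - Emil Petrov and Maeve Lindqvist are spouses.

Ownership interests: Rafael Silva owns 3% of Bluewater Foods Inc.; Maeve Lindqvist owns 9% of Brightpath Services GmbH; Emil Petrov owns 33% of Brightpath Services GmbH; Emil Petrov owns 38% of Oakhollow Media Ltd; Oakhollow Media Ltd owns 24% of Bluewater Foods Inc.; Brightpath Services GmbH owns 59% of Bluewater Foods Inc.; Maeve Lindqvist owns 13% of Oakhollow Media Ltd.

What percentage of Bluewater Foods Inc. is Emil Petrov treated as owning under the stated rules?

37.02%

By spousal attribution (R1), Emil Petrov is treated as also owning Maeve Lindqvist's interest in Brightpath Services GmbH, giving 33% + 9% = 42%.
By spousal attribution (R1), Emil Petrov is treated as also owning Maeve Lindqvist's interest in Oakhollow Media Ltd, giving 38% + 13% = 51%.
Chain via Brightpath Services GmbH (R2): 42% × 59% = 24.78% of Bluewater Foods Inc.
Chain via Oakhollow Media Ltd (R2): 51% × 24% = 12.24% of Bluewater Foods Inc.
Aggregating (R3): 24.78% + 12.24% = 37.02%.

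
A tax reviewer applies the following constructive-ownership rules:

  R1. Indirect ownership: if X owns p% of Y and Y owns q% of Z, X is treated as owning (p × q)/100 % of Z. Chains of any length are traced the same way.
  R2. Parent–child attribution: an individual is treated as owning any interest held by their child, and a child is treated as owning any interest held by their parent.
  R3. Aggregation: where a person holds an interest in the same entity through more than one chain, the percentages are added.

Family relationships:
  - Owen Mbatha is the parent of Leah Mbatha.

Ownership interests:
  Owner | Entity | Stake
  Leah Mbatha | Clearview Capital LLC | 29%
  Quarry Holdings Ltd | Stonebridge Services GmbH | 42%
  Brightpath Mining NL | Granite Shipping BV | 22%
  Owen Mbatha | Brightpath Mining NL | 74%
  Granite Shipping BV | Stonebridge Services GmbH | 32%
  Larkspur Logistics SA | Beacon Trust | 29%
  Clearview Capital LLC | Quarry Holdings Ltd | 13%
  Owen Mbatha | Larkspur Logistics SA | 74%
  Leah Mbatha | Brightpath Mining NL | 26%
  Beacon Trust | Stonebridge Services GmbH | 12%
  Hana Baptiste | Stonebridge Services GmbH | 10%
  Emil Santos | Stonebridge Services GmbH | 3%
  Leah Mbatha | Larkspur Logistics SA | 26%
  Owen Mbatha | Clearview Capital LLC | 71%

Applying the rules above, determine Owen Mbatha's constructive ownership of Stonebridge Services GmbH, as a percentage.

By parent–child attribution (R2), Owen Mbatha is treated as also owning Leah Mbatha's interest in Clearview Capital LLC, giving 71% + 29% = 100%.
By parent–child attribution (R2), Owen Mbatha is treated as also owning Leah Mbatha's interest in Larkspur Logistics SA, giving 74% + 26% = 100%.
By parent–child attribution (R2), Owen Mbatha is treated as also owning Leah Mbatha's interest in Brightpath Mining NL, giving 74% + 26% = 100%.
Chain via Clearview Capital LLC → Quarry Holdings Ltd (R1): 100% × 13% × 42% = 5.46% of Stonebridge Services GmbH.
Chain via Larkspur Logistics SA → Beacon Trust (R1): 100% × 29% × 12% = 3.48% of Stonebridge Services GmbH.
Chain via Brightpath Mining NL → Granite Shipping BV (R1): 100% × 22% × 32% = 7.04% of Stonebridge Services GmbH.
Aggregating (R3): 5.46% + 3.48% + 7.04% = 15.98%.

15.98%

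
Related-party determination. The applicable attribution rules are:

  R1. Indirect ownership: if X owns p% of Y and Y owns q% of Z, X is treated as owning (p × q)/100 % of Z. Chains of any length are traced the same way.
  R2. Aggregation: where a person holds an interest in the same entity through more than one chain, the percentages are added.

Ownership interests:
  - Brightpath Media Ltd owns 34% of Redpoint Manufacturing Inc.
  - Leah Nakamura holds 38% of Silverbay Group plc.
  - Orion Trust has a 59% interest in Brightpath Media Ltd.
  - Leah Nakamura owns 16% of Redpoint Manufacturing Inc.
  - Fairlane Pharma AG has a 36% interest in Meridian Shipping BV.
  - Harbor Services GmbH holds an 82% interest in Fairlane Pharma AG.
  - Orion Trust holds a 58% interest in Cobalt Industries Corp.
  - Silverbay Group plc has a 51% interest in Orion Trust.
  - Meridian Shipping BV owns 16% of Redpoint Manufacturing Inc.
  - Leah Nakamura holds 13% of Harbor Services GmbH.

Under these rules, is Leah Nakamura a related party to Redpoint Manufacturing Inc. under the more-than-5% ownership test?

Yes

Chain via Silverbay Group plc → Orion Trust → Brightpath Media Ltd (R1): 38% × 51% × 59% × 34% = 3.887628% of Redpoint Manufacturing Inc.
Chain via Harbor Services GmbH → Fairlane Pharma AG → Meridian Shipping BV (R1): 13% × 82% × 36% × 16% = 0.614016% of Redpoint Manufacturing Inc.
Direct interest in Redpoint Manufacturing Inc: 16%.
Aggregating (R2): 3.887628% + 0.614016% + 16% = 20.501644%.
20.501644% exceeds the 5% threshold, so Leah is a related party to Redpoint Manufacturing Inc.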